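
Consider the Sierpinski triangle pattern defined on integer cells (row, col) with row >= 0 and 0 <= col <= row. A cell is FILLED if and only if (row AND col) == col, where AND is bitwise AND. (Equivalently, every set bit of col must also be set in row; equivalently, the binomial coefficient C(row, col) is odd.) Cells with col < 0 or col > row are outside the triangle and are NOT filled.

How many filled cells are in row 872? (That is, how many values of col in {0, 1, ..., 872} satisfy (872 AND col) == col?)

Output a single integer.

872 in binary = 1101101000
popcount(872) = number of 1-bits in 1101101000 = 5
A col c satisfies (872 AND c) == c iff every set bit of c is also set in 872; each of the 5 set bits of 872 can independently be on or off in c.
count = 2^5 = 32

Answer: 32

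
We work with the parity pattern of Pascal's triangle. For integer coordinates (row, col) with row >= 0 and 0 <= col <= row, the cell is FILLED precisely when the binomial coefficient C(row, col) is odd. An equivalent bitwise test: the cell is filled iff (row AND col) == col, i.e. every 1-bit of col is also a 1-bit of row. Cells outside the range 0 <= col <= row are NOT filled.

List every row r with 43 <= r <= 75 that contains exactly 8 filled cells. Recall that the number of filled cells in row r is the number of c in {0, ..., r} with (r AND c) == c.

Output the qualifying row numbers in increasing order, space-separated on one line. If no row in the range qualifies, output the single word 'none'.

Row r has 2^popcount(r) filled cells, so we need popcount(r) = log2(8) = 3.
Scan r = 43..75 and keep those with exactly 3 one-bits:
r=43=101011 popcount=4 -> skip
r=44=101100 popcount=3 -> KEEP
r=45=101101 popcount=4 -> skip
r=46=101110 popcount=4 -> skip
r=47=101111 popcount=5 -> skip
r=48=110000 popcount=2 -> skip
r=49=110001 popcount=3 -> KEEP
r=50=110010 popcount=3 -> KEEP
r=51=110011 popcount=4 -> skip
r=52=110100 popcount=3 -> KEEP
r=53=110101 popcount=4 -> skip
r=54=110110 popcount=4 -> skip
r=55=110111 popcount=5 -> skip
r=56=111000 popcount=3 -> KEEP
r=57=111001 popcount=4 -> skip
r=58=111010 popcount=4 -> skip
r=59=111011 popcount=5 -> skip
r=60=111100 popcount=4 -> skip
r=61=111101 popcount=5 -> skip
r=62=111110 popcount=5 -> skip
r=63=111111 popcount=6 -> skip
r=64=1000000 popcount=1 -> skip
r=65=1000001 popcount=2 -> skip
r=66=1000010 popcount=2 -> skip
r=67=1000011 popcount=3 -> KEEP
r=68=1000100 popcount=2 -> skip
r=69=1000101 popcount=3 -> KEEP
r=70=1000110 popcount=3 -> KEEP
r=71=1000111 popcount=4 -> skip
r=72=1001000 popcount=2 -> skip
r=73=1001001 popcount=3 -> KEEP
r=74=1001010 popcount=3 -> KEEP
r=75=1001011 popcount=4 -> skip
Kept rows: 44 49 50 52 56 67 69 70 73 74

Answer: 44 49 50 52 56 67 69 70 73 74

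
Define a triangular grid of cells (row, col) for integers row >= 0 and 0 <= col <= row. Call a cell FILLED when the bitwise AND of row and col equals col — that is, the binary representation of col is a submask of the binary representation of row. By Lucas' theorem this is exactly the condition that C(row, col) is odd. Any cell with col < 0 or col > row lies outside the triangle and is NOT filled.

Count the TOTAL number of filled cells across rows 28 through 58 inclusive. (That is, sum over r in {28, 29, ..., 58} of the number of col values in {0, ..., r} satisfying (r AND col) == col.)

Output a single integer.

Answer: 382

Derivation:
r28=11100 pc3: +8 =8
r29=11101 pc4: +16 =24
r30=11110 pc4: +16 =40
r31=11111 pc5: +32 =72
r32=100000 pc1: +2 =74
r33=100001 pc2: +4 =78
r34=100010 pc2: +4 =82
r35=100011 pc3: +8 =90
r36=100100 pc2: +4 =94
r37=100101 pc3: +8 =102
r38=100110 pc3: +8 =110
r39=100111 pc4: +16 =126
r40=101000 pc2: +4 =130
r41=101001 pc3: +8 =138
r42=101010 pc3: +8 =146
r43=101011 pc4: +16 =162
r44=101100 pc3: +8 =170
r45=101101 pc4: +16 =186
r46=101110 pc4: +16 =202
r47=101111 pc5: +32 =234
r48=110000 pc2: +4 =238
r49=110001 pc3: +8 =246
r50=110010 pc3: +8 =254
r51=110011 pc4: +16 =270
r52=110100 pc3: +8 =278
r53=110101 pc4: +16 =294
r54=110110 pc4: +16 =310
r55=110111 pc5: +32 =342
r56=111000 pc3: +8 =350
r57=111001 pc4: +16 =366
r58=111010 pc4: +16 =382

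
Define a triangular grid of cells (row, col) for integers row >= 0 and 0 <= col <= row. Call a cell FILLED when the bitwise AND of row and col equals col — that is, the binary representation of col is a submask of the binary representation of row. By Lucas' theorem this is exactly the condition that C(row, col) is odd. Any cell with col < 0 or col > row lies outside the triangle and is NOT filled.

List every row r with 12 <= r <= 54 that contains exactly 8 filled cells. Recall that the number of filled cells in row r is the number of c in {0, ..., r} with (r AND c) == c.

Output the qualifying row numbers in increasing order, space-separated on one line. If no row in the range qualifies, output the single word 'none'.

Row r has 2^popcount(r) filled cells, so we need popcount(r) = log2(8) = 3.
Scan r = 12..54 and keep those with exactly 3 one-bits:
r=12=1100 popcount=2 -> skip
r=13=1101 popcount=3 -> KEEP
r=14=1110 popcount=3 -> KEEP
r=15=1111 popcount=4 -> skip
r=16=10000 popcount=1 -> skip
r=17=10001 popcount=2 -> skip
r=18=10010 popcount=2 -> skip
r=19=10011 popcount=3 -> KEEP
r=20=10100 popcount=2 -> skip
r=21=10101 popcount=3 -> KEEP
r=22=10110 popcount=3 -> KEEP
r=23=10111 popcount=4 -> skip
r=24=11000 popcount=2 -> skip
r=25=11001 popcount=3 -> KEEP
r=26=11010 popcount=3 -> KEEP
r=27=11011 popcount=4 -> skip
r=28=11100 popcount=3 -> KEEP
r=29=11101 popcount=4 -> skip
r=30=11110 popcount=4 -> skip
r=31=11111 popcount=5 -> skip
r=32=100000 popcount=1 -> skip
r=33=100001 popcount=2 -> skip
r=34=100010 popcount=2 -> skip
r=35=100011 popcount=3 -> KEEP
r=36=100100 popcount=2 -> skip
r=37=100101 popcount=3 -> KEEP
r=38=100110 popcount=3 -> KEEP
r=39=100111 popcount=4 -> skip
r=40=101000 popcount=2 -> skip
r=41=101001 popcount=3 -> KEEP
r=42=101010 popcount=3 -> KEEP
r=43=101011 popcount=4 -> skip
r=44=101100 popcount=3 -> KEEP
r=45=101101 popcount=4 -> skip
r=46=101110 popcount=4 -> skip
r=47=101111 popcount=5 -> skip
r=48=110000 popcount=2 -> skip
r=49=110001 popcount=3 -> KEEP
r=50=110010 popcount=3 -> KEEP
r=51=110011 popcount=4 -> skip
r=52=110100 popcount=3 -> KEEP
r=53=110101 popcount=4 -> skip
r=54=110110 popcount=4 -> skip
Kept rows: 13 14 19 21 22 25 26 28 35 37 38 41 42 44 49 50 52

Answer: 13 14 19 21 22 25 26 28 35 37 38 41 42 44 49 50 52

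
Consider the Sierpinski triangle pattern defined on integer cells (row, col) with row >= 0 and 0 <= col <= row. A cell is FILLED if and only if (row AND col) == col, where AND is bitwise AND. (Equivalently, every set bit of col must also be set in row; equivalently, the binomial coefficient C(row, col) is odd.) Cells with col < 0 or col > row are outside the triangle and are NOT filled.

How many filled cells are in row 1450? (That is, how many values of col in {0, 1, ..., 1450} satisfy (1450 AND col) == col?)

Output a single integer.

Answer: 64

Derivation:
1450 in binary = 10110101010
popcount(1450) = number of 1-bits in 10110101010 = 6
A col c satisfies (1450 AND c) == c iff every set bit of c is also set in 1450; each of the 6 set bits of 1450 can independently be on or off in c.
count = 2^6 = 64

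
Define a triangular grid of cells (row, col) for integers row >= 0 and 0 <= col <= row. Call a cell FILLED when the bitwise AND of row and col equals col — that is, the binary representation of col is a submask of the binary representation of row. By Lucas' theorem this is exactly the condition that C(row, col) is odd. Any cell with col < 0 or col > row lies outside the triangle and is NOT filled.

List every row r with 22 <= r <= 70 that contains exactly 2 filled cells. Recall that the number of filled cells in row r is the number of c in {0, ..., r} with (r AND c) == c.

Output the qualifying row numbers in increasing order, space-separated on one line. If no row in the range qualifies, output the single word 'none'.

Row r has 2^popcount(r) filled cells, so we need popcount(r) = log2(2) = 1.
Scan r = 22..70 and keep those with exactly 1 one-bits:
r=22=10110 popcount=3 -> skip
r=23=10111 popcount=4 -> skip
r=24=11000 popcount=2 -> skip
r=25=11001 popcount=3 -> skip
r=26=11010 popcount=3 -> skip
r=27=11011 popcount=4 -> skip
r=28=11100 popcount=3 -> skip
r=29=11101 popcount=4 -> skip
r=30=11110 popcount=4 -> skip
r=31=11111 popcount=5 -> skip
r=32=100000 popcount=1 -> KEEP
r=33=100001 popcount=2 -> skip
r=34=100010 popcount=2 -> skip
r=35=100011 popcount=3 -> skip
r=36=100100 popcount=2 -> skip
r=37=100101 popcount=3 -> skip
r=38=100110 popcount=3 -> skip
r=39=100111 popcount=4 -> skip
r=40=101000 popcount=2 -> skip
r=41=101001 popcount=3 -> skip
r=42=101010 popcount=3 -> skip
r=43=101011 popcount=4 -> skip
r=44=101100 popcount=3 -> skip
r=45=101101 popcount=4 -> skip
r=46=101110 popcount=4 -> skip
r=47=101111 popcount=5 -> skip
r=48=110000 popcount=2 -> skip
r=49=110001 popcount=3 -> skip
r=50=110010 popcount=3 -> skip
r=51=110011 popcount=4 -> skip
r=52=110100 popcount=3 -> skip
r=53=110101 popcount=4 -> skip
r=54=110110 popcount=4 -> skip
r=55=110111 popcount=5 -> skip
r=56=111000 popcount=3 -> skip
r=57=111001 popcount=4 -> skip
r=58=111010 popcount=4 -> skip
r=59=111011 popcount=5 -> skip
r=60=111100 popcount=4 -> skip
r=61=111101 popcount=5 -> skip
r=62=111110 popcount=5 -> skip
r=63=111111 popcount=6 -> skip
r=64=1000000 popcount=1 -> KEEP
r=65=1000001 popcount=2 -> skip
r=66=1000010 popcount=2 -> skip
r=67=1000011 popcount=3 -> skip
r=68=1000100 popcount=2 -> skip
r=69=1000101 popcount=3 -> skip
r=70=1000110 popcount=3 -> skip
Kept rows: 32 64

Answer: 32 64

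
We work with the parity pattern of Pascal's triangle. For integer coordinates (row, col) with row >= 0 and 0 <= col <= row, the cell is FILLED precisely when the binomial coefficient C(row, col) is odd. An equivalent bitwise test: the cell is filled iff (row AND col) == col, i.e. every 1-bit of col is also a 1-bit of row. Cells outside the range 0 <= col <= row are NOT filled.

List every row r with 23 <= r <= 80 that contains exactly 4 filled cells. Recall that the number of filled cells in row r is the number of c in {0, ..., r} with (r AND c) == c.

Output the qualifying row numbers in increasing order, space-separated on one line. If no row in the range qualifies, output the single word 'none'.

Row r has 2^popcount(r) filled cells, so we need popcount(r) = log2(4) = 2.
Scan r = 23..80 and keep those with exactly 2 one-bits:
r=23=10111 popcount=4 -> skip
r=24=11000 popcount=2 -> KEEP
r=25=11001 popcount=3 -> skip
r=26=11010 popcount=3 -> skip
r=27=11011 popcount=4 -> skip
r=28=11100 popcount=3 -> skip
r=29=11101 popcount=4 -> skip
r=30=11110 popcount=4 -> skip
r=31=11111 popcount=5 -> skip
r=32=100000 popcount=1 -> skip
r=33=100001 popcount=2 -> KEEP
r=34=100010 popcount=2 -> KEEP
r=35=100011 popcount=3 -> skip
r=36=100100 popcount=2 -> KEEP
r=37=100101 popcount=3 -> skip
r=38=100110 popcount=3 -> skip
r=39=100111 popcount=4 -> skip
r=40=101000 popcount=2 -> KEEP
r=41=101001 popcount=3 -> skip
r=42=101010 popcount=3 -> skip
r=43=101011 popcount=4 -> skip
r=44=101100 popcount=3 -> skip
r=45=101101 popcount=4 -> skip
r=46=101110 popcount=4 -> skip
r=47=101111 popcount=5 -> skip
r=48=110000 popcount=2 -> KEEP
r=49=110001 popcount=3 -> skip
r=50=110010 popcount=3 -> skip
r=51=110011 popcount=4 -> skip
r=52=110100 popcount=3 -> skip
r=53=110101 popcount=4 -> skip
r=54=110110 popcount=4 -> skip
r=55=110111 popcount=5 -> skip
r=56=111000 popcount=3 -> skip
r=57=111001 popcount=4 -> skip
r=58=111010 popcount=4 -> skip
r=59=111011 popcount=5 -> skip
r=60=111100 popcount=4 -> skip
r=61=111101 popcount=5 -> skip
r=62=111110 popcount=5 -> skip
r=63=111111 popcount=6 -> skip
r=64=1000000 popcount=1 -> skip
r=65=1000001 popcount=2 -> KEEP
r=66=1000010 popcount=2 -> KEEP
r=67=1000011 popcount=3 -> skip
r=68=1000100 popcount=2 -> KEEP
r=69=1000101 popcount=3 -> skip
r=70=1000110 popcount=3 -> skip
r=71=1000111 popcount=4 -> skip
r=72=1001000 popcount=2 -> KEEP
r=73=1001001 popcount=3 -> skip
r=74=1001010 popcount=3 -> skip
r=75=1001011 popcount=4 -> skip
r=76=1001100 popcount=3 -> skip
r=77=1001101 popcount=4 -> skip
r=78=1001110 popcount=4 -> skip
r=79=1001111 popcount=5 -> skip
r=80=1010000 popcount=2 -> KEEP
Kept rows: 24 33 34 36 40 48 65 66 68 72 80

Answer: 24 33 34 36 40 48 65 66 68 72 80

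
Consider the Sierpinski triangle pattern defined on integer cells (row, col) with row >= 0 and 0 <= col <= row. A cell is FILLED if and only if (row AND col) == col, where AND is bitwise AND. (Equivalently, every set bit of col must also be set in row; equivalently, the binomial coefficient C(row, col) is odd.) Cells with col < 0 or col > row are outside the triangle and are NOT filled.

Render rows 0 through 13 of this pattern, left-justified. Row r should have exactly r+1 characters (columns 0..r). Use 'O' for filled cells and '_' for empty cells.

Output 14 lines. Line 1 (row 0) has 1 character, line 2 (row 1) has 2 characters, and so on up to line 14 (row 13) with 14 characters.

Answer: O
OO
O_O
OOOO
O___O
OO__OO
O_O_O_O
OOOOOOOO
O_______O
OO______OO
O_O_____O_O
OOOO____OOOO
O___O___O___O
OO__OO__OO__OO

Derivation:
r0=0: O
r1=1: OO
r2=10: O_O
r3=11: OOOO
r4=100: O___O
r5=101: OO__OO
r6=110: O_O_O_O
r7=111: OOOOOOOO
r8=1000: O_______O
r9=1001: OO______OO
r10=1010: O_O_____O_O
r11=1011: OOOO____OOOO
r12=1100: O___O___O___O
r13=1101: OO__OO__OO__OO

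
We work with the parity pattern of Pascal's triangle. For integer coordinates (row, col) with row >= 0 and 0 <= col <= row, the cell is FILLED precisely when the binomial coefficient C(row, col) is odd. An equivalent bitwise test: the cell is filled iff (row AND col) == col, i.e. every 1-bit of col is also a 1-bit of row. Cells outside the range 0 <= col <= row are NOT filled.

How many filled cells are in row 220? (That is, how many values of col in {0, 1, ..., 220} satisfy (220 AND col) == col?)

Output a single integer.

220 in binary = 11011100
popcount(220) = number of 1-bits in 11011100 = 5
A col c satisfies (220 AND c) == c iff every set bit of c is also set in 220; each of the 5 set bits of 220 can independently be on or off in c.
count = 2^5 = 32

Answer: 32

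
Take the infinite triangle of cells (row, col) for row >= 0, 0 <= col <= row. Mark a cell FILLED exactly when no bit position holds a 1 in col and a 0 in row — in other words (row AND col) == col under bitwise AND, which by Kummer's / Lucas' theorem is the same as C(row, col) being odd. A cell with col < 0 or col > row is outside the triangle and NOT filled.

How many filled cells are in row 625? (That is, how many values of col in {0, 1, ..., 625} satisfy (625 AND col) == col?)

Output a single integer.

625 in binary = 1001110001
popcount(625) = number of 1-bits in 1001110001 = 5
A col c satisfies (625 AND c) == c iff every set bit of c is also set in 625; each of the 5 set bits of 625 can independently be on or off in c.
count = 2^5 = 32

Answer: 32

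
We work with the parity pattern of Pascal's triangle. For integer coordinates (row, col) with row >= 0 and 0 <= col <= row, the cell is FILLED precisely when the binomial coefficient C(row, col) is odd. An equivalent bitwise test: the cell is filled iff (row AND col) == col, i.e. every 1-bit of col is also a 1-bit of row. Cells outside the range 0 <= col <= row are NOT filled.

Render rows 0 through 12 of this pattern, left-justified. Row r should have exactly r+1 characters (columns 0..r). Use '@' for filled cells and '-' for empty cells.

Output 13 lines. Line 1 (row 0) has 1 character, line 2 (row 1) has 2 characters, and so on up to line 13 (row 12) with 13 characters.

r0=0: @
r1=1: @@
r2=10: @-@
r3=11: @@@@
r4=100: @---@
r5=101: @@--@@
r6=110: @-@-@-@
r7=111: @@@@@@@@
r8=1000: @-------@
r9=1001: @@------@@
r10=1010: @-@-----@-@
r11=1011: @@@@----@@@@
r12=1100: @---@---@---@

Answer: @
@@
@-@
@@@@
@---@
@@--@@
@-@-@-@
@@@@@@@@
@-------@
@@------@@
@-@-----@-@
@@@@----@@@@
@---@---@---@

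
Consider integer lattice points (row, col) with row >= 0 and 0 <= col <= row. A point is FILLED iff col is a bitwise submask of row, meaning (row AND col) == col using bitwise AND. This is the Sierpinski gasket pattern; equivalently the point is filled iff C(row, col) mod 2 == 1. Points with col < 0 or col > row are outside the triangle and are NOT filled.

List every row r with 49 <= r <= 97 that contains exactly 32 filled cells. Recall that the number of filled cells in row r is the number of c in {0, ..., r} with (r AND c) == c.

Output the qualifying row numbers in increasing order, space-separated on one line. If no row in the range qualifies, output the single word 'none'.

Answer: 55 59 61 62 79 87 91 93 94

Derivation:
Row r has 2^popcount(r) filled cells, so we need popcount(r) = log2(32) = 5.
Scan r = 49..97 and keep those with exactly 5 one-bits:
r=49=110001 popcount=3 -> skip
r=50=110010 popcount=3 -> skip
r=51=110011 popcount=4 -> skip
r=52=110100 popcount=3 -> skip
r=53=110101 popcount=4 -> skip
r=54=110110 popcount=4 -> skip
r=55=110111 popcount=5 -> KEEP
r=56=111000 popcount=3 -> skip
r=57=111001 popcount=4 -> skip
r=58=111010 popcount=4 -> skip
r=59=111011 popcount=5 -> KEEP
r=60=111100 popcount=4 -> skip
r=61=111101 popcount=5 -> KEEP
r=62=111110 popcount=5 -> KEEP
r=63=111111 popcount=6 -> skip
r=64=1000000 popcount=1 -> skip
r=65=1000001 popcount=2 -> skip
r=66=1000010 popcount=2 -> skip
r=67=1000011 popcount=3 -> skip
r=68=1000100 popcount=2 -> skip
r=69=1000101 popcount=3 -> skip
r=70=1000110 popcount=3 -> skip
r=71=1000111 popcount=4 -> skip
r=72=1001000 popcount=2 -> skip
r=73=1001001 popcount=3 -> skip
r=74=1001010 popcount=3 -> skip
r=75=1001011 popcount=4 -> skip
r=76=1001100 popcount=3 -> skip
r=77=1001101 popcount=4 -> skip
r=78=1001110 popcount=4 -> skip
r=79=1001111 popcount=5 -> KEEP
r=80=1010000 popcount=2 -> skip
r=81=1010001 popcount=3 -> skip
r=82=1010010 popcount=3 -> skip
r=83=1010011 popcount=4 -> skip
r=84=1010100 popcount=3 -> skip
r=85=1010101 popcount=4 -> skip
r=86=1010110 popcount=4 -> skip
r=87=1010111 popcount=5 -> KEEP
r=88=1011000 popcount=3 -> skip
r=89=1011001 popcount=4 -> skip
r=90=1011010 popcount=4 -> skip
r=91=1011011 popcount=5 -> KEEP
r=92=1011100 popcount=4 -> skip
r=93=1011101 popcount=5 -> KEEP
r=94=1011110 popcount=5 -> KEEP
r=95=1011111 popcount=6 -> skip
r=96=1100000 popcount=2 -> skip
r=97=1100001 popcount=3 -> skip
Kept rows: 55 59 61 62 79 87 91 93 94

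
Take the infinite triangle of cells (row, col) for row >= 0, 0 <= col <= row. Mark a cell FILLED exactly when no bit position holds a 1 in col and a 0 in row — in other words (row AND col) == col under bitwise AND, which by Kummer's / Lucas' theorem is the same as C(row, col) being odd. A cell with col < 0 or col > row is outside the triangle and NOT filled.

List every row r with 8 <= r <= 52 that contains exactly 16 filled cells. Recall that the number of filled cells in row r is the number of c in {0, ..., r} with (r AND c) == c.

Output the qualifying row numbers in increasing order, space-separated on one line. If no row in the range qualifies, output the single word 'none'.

Answer: 15 23 27 29 30 39 43 45 46 51

Derivation:
Row r has 2^popcount(r) filled cells, so we need popcount(r) = log2(16) = 4.
Scan r = 8..52 and keep those with exactly 4 one-bits:
r=8=1000 popcount=1 -> skip
r=9=1001 popcount=2 -> skip
r=10=1010 popcount=2 -> skip
r=11=1011 popcount=3 -> skip
r=12=1100 popcount=2 -> skip
r=13=1101 popcount=3 -> skip
r=14=1110 popcount=3 -> skip
r=15=1111 popcount=4 -> KEEP
r=16=10000 popcount=1 -> skip
r=17=10001 popcount=2 -> skip
r=18=10010 popcount=2 -> skip
r=19=10011 popcount=3 -> skip
r=20=10100 popcount=2 -> skip
r=21=10101 popcount=3 -> skip
r=22=10110 popcount=3 -> skip
r=23=10111 popcount=4 -> KEEP
r=24=11000 popcount=2 -> skip
r=25=11001 popcount=3 -> skip
r=26=11010 popcount=3 -> skip
r=27=11011 popcount=4 -> KEEP
r=28=11100 popcount=3 -> skip
r=29=11101 popcount=4 -> KEEP
r=30=11110 popcount=4 -> KEEP
r=31=11111 popcount=5 -> skip
r=32=100000 popcount=1 -> skip
r=33=100001 popcount=2 -> skip
r=34=100010 popcount=2 -> skip
r=35=100011 popcount=3 -> skip
r=36=100100 popcount=2 -> skip
r=37=100101 popcount=3 -> skip
r=38=100110 popcount=3 -> skip
r=39=100111 popcount=4 -> KEEP
r=40=101000 popcount=2 -> skip
r=41=101001 popcount=3 -> skip
r=42=101010 popcount=3 -> skip
r=43=101011 popcount=4 -> KEEP
r=44=101100 popcount=3 -> skip
r=45=101101 popcount=4 -> KEEP
r=46=101110 popcount=4 -> KEEP
r=47=101111 popcount=5 -> skip
r=48=110000 popcount=2 -> skip
r=49=110001 popcount=3 -> skip
r=50=110010 popcount=3 -> skip
r=51=110011 popcount=4 -> KEEP
r=52=110100 popcount=3 -> skip
Kept rows: 15 23 27 29 30 39 43 45 46 51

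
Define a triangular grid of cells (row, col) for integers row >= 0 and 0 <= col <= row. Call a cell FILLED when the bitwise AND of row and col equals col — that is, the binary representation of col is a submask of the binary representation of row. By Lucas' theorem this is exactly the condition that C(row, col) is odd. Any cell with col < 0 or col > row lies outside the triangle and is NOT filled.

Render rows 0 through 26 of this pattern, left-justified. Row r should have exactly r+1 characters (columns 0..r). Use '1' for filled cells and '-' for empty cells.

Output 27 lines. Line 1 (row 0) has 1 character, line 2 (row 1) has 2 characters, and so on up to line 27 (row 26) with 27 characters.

r0=0: 1
r1=1: 11
r2=10: 1-1
r3=11: 1111
r4=100: 1---1
r5=101: 11--11
r6=110: 1-1-1-1
r7=111: 11111111
r8=1000: 1-------1
r9=1001: 11------11
r10=1010: 1-1-----1-1
r11=1011: 1111----1111
r12=1100: 1---1---1---1
r13=1101: 11--11--11--11
r14=1110: 1-1-1-1-1-1-1-1
r15=1111: 1111111111111111
r16=10000: 1---------------1
r17=10001: 11--------------11
r18=10010: 1-1-------------1-1
r19=10011: 1111------------1111
r20=10100: 1---1-----------1---1
r21=10101: 11--11----------11--11
r22=10110: 1-1-1-1---------1-1-1-1
r23=10111: 11111111--------11111111
r24=11000: 1-------1-------1-------1
r25=11001: 11------11------11------11
r26=11010: 1-1-----1-1-----1-1-----1-1

Answer: 1
11
1-1
1111
1---1
11--11
1-1-1-1
11111111
1-------1
11------11
1-1-----1-1
1111----1111
1---1---1---1
11--11--11--11
1-1-1-1-1-1-1-1
1111111111111111
1---------------1
11--------------11
1-1-------------1-1
1111------------1111
1---1-----------1---1
11--11----------11--11
1-1-1-1---------1-1-1-1
11111111--------11111111
1-------1-------1-------1
11------11------11------11
1-1-----1-1-----1-1-----1-1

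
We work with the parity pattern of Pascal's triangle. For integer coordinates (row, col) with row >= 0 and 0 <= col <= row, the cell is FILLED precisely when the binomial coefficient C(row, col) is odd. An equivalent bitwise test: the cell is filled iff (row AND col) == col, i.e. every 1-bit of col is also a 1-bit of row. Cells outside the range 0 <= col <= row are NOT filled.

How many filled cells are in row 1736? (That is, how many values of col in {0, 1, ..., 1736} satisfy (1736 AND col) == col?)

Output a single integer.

1736 in binary = 11011001000
popcount(1736) = number of 1-bits in 11011001000 = 5
A col c satisfies (1736 AND c) == c iff every set bit of c is also set in 1736; each of the 5 set bits of 1736 can independently be on or off in c.
count = 2^5 = 32

Answer: 32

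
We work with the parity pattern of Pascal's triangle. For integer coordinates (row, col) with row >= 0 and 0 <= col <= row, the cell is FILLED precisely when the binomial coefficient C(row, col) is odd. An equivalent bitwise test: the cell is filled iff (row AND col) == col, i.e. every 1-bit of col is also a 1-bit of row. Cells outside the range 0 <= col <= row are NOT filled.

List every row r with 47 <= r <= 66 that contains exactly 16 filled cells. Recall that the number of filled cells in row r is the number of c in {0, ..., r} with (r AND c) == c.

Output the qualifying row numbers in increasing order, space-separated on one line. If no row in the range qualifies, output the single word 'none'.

Row r has 2^popcount(r) filled cells, so we need popcount(r) = log2(16) = 4.
Scan r = 47..66 and keep those with exactly 4 one-bits:
r=47=101111 popcount=5 -> skip
r=48=110000 popcount=2 -> skip
r=49=110001 popcount=3 -> skip
r=50=110010 popcount=3 -> skip
r=51=110011 popcount=4 -> KEEP
r=52=110100 popcount=3 -> skip
r=53=110101 popcount=4 -> KEEP
r=54=110110 popcount=4 -> KEEP
r=55=110111 popcount=5 -> skip
r=56=111000 popcount=3 -> skip
r=57=111001 popcount=4 -> KEEP
r=58=111010 popcount=4 -> KEEP
r=59=111011 popcount=5 -> skip
r=60=111100 popcount=4 -> KEEP
r=61=111101 popcount=5 -> skip
r=62=111110 popcount=5 -> skip
r=63=111111 popcount=6 -> skip
r=64=1000000 popcount=1 -> skip
r=65=1000001 popcount=2 -> skip
r=66=1000010 popcount=2 -> skip
Kept rows: 51 53 54 57 58 60

Answer: 51 53 54 57 58 60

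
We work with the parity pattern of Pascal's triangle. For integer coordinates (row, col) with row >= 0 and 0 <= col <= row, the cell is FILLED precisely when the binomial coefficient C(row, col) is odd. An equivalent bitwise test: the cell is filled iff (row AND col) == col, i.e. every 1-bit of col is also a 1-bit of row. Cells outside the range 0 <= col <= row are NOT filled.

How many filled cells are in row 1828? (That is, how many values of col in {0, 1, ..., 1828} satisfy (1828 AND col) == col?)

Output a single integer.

Answer: 32

Derivation:
1828 in binary = 11100100100
popcount(1828) = number of 1-bits in 11100100100 = 5
A col c satisfies (1828 AND c) == c iff every set bit of c is also set in 1828; each of the 5 set bits of 1828 can independently be on or off in c.
count = 2^5 = 32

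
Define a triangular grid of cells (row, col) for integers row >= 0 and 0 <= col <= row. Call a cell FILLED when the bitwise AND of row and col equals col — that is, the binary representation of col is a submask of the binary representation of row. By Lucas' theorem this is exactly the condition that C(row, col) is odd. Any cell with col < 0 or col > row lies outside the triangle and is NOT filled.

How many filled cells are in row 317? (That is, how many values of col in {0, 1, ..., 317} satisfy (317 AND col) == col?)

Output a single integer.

317 in binary = 100111101
popcount(317) = number of 1-bits in 100111101 = 6
A col c satisfies (317 AND c) == c iff every set bit of c is also set in 317; each of the 6 set bits of 317 can independently be on or off in c.
count = 2^6 = 64

Answer: 64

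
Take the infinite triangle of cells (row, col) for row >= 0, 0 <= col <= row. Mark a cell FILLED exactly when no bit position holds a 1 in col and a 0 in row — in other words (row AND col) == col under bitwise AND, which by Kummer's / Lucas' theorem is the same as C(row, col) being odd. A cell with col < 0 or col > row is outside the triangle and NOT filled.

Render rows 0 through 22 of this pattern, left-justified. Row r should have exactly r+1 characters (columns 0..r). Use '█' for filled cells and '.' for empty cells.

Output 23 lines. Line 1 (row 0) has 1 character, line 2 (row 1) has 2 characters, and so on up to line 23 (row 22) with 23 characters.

r0=0: █
r1=1: ██
r2=10: █.█
r3=11: ████
r4=100: █...█
r5=101: ██..██
r6=110: █.█.█.█
r7=111: ████████
r8=1000: █.......█
r9=1001: ██......██
r10=1010: █.█.....█.█
r11=1011: ████....████
r12=1100: █...█...█...█
r13=1101: ██..██..██..██
r14=1110: █.█.█.█.█.█.█.█
r15=1111: ████████████████
r16=10000: █...............█
r17=10001: ██..............██
r18=10010: █.█.............█.█
r19=10011: ████............████
r20=10100: █...█...........█...█
r21=10101: ██..██..........██..██
r22=10110: █.█.█.█.........█.█.█.█

Answer: █
██
█.█
████
█...█
██..██
█.█.█.█
████████
█.......█
██......██
█.█.....█.█
████....████
█...█...█...█
██..██..██..██
█.█.█.█.█.█.█.█
████████████████
█...............█
██..............██
█.█.............█.█
████............████
█...█...........█...█
██..██..........██..██
█.█.█.█.........█.█.█.█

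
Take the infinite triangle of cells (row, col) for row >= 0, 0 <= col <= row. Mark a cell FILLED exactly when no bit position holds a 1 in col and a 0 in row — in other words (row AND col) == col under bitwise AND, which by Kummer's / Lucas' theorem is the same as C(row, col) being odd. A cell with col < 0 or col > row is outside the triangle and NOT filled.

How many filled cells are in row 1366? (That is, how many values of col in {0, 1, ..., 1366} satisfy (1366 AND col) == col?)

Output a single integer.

Answer: 64

Derivation:
1366 in binary = 10101010110
popcount(1366) = number of 1-bits in 10101010110 = 6
A col c satisfies (1366 AND c) == c iff every set bit of c is also set in 1366; each of the 6 set bits of 1366 can independently be on or off in c.
count = 2^6 = 64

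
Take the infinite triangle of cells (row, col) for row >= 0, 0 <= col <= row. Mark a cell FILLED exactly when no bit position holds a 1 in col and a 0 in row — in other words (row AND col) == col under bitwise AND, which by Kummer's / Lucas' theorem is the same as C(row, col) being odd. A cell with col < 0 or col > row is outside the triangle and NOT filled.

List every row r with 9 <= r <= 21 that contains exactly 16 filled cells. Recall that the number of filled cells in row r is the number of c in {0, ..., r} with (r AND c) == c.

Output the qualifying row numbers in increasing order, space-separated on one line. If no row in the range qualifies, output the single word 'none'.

Row r has 2^popcount(r) filled cells, so we need popcount(r) = log2(16) = 4.
Scan r = 9..21 and keep those with exactly 4 one-bits:
r=9=1001 popcount=2 -> skip
r=10=1010 popcount=2 -> skip
r=11=1011 popcount=3 -> skip
r=12=1100 popcount=2 -> skip
r=13=1101 popcount=3 -> skip
r=14=1110 popcount=3 -> skip
r=15=1111 popcount=4 -> KEEP
r=16=10000 popcount=1 -> skip
r=17=10001 popcount=2 -> skip
r=18=10010 popcount=2 -> skip
r=19=10011 popcount=3 -> skip
r=20=10100 popcount=2 -> skip
r=21=10101 popcount=3 -> skip
Kept rows: 15

Answer: 15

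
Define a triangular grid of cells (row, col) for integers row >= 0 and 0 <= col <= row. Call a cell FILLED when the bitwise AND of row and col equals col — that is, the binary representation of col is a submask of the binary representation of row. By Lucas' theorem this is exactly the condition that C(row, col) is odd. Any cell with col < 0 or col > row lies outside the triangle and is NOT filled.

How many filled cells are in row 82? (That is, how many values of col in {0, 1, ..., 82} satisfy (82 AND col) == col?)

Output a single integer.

Answer: 8

Derivation:
82 in binary = 1010010
popcount(82) = number of 1-bits in 1010010 = 3
A col c satisfies (82 AND c) == c iff every set bit of c is also set in 82; each of the 3 set bits of 82 can independently be on or off in c.
count = 2^3 = 8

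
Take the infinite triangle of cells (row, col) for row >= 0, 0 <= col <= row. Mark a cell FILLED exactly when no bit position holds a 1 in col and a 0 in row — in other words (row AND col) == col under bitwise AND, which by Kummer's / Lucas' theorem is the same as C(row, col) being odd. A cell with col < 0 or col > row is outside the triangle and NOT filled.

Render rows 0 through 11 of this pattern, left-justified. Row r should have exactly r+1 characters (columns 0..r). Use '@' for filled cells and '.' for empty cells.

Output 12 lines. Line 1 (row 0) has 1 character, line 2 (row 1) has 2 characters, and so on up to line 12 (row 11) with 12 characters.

Answer: @
@@
@.@
@@@@
@...@
@@..@@
@.@.@.@
@@@@@@@@
@.......@
@@......@@
@.@.....@.@
@@@@....@@@@

Derivation:
r0=0: @
r1=1: @@
r2=10: @.@
r3=11: @@@@
r4=100: @...@
r5=101: @@..@@
r6=110: @.@.@.@
r7=111: @@@@@@@@
r8=1000: @.......@
r9=1001: @@......@@
r10=1010: @.@.....@.@
r11=1011: @@@@....@@@@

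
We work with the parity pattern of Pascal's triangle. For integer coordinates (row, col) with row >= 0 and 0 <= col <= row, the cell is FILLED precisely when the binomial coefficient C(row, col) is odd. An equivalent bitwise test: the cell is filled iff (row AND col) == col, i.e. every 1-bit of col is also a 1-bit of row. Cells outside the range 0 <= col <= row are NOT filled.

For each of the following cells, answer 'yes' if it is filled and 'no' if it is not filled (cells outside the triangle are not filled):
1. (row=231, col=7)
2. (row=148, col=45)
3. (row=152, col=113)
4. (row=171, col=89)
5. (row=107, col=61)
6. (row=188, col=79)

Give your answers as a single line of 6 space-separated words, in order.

Answer: yes no no no no no

Derivation:
(231,7): row=0b11100111, col=0b111, row AND col = 0b111 = 7; 7 == 7 -> filled
(148,45): row=0b10010100, col=0b101101, row AND col = 0b100 = 4; 4 != 45 -> empty
(152,113): row=0b10011000, col=0b1110001, row AND col = 0b10000 = 16; 16 != 113 -> empty
(171,89): row=0b10101011, col=0b1011001, row AND col = 0b1001 = 9; 9 != 89 -> empty
(107,61): row=0b1101011, col=0b111101, row AND col = 0b101001 = 41; 41 != 61 -> empty
(188,79): row=0b10111100, col=0b1001111, row AND col = 0b1100 = 12; 12 != 79 -> empty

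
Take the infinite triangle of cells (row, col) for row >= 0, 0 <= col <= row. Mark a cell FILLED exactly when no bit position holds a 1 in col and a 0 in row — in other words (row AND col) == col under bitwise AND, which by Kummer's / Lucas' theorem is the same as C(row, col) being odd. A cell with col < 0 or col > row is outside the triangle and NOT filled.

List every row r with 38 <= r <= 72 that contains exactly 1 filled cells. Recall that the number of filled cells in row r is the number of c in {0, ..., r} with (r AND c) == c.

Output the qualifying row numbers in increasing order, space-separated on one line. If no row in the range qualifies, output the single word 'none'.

Answer: none

Derivation:
Row r has 2^popcount(r) filled cells, so we need popcount(r) = log2(1) = 0.
Scan r = 38..72 and keep those with exactly 0 one-bits:
r=38=100110 popcount=3 -> skip
r=39=100111 popcount=4 -> skip
r=40=101000 popcount=2 -> skip
r=41=101001 popcount=3 -> skip
r=42=101010 popcount=3 -> skip
r=43=101011 popcount=4 -> skip
r=44=101100 popcount=3 -> skip
r=45=101101 popcount=4 -> skip
r=46=101110 popcount=4 -> skip
r=47=101111 popcount=5 -> skip
r=48=110000 popcount=2 -> skip
r=49=110001 popcount=3 -> skip
r=50=110010 popcount=3 -> skip
r=51=110011 popcount=4 -> skip
r=52=110100 popcount=3 -> skip
r=53=110101 popcount=4 -> skip
r=54=110110 popcount=4 -> skip
r=55=110111 popcount=5 -> skip
r=56=111000 popcount=3 -> skip
r=57=111001 popcount=4 -> skip
r=58=111010 popcount=4 -> skip
r=59=111011 popcount=5 -> skip
r=60=111100 popcount=4 -> skip
r=61=111101 popcount=5 -> skip
r=62=111110 popcount=5 -> skip
r=63=111111 popcount=6 -> skip
r=64=1000000 popcount=1 -> skip
r=65=1000001 popcount=2 -> skip
r=66=1000010 popcount=2 -> skip
r=67=1000011 popcount=3 -> skip
r=68=1000100 popcount=2 -> skip
r=69=1000101 popcount=3 -> skip
r=70=1000110 popcount=3 -> skip
r=71=1000111 popcount=4 -> skip
r=72=1001000 popcount=2 -> skip
Kept rows: none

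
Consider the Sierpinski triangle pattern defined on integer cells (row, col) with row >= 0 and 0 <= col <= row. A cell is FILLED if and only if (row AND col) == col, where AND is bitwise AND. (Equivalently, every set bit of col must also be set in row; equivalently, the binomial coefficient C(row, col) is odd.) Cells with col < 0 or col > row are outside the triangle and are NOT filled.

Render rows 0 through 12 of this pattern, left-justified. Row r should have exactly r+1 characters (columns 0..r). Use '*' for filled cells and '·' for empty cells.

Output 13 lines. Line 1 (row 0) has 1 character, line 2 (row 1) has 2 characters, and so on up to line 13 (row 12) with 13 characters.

Answer: *
**
*·*
****
*···*
**··**
*·*·*·*
********
*·······*
**······**
*·*·····*·*
****····****
*···*···*···*

Derivation:
r0=0: *
r1=1: **
r2=10: *·*
r3=11: ****
r4=100: *···*
r5=101: **··**
r6=110: *·*·*·*
r7=111: ********
r8=1000: *·······*
r9=1001: **······**
r10=1010: *·*·····*·*
r11=1011: ****····****
r12=1100: *···*···*···*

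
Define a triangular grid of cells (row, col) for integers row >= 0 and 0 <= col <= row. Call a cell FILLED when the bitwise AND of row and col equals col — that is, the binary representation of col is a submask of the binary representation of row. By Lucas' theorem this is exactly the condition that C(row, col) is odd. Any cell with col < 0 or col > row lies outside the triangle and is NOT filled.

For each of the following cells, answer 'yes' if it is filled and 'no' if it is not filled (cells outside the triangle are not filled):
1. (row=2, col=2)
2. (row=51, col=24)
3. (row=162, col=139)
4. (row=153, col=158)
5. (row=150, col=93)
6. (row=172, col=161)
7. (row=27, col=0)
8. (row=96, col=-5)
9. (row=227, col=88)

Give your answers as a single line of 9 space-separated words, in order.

Answer: yes no no no no no yes no no

Derivation:
(2,2): row=0b10, col=0b10, row AND col = 0b10 = 2; 2 == 2 -> filled
(51,24): row=0b110011, col=0b11000, row AND col = 0b10000 = 16; 16 != 24 -> empty
(162,139): row=0b10100010, col=0b10001011, row AND col = 0b10000010 = 130; 130 != 139 -> empty
(153,158): col outside [0, 153] -> not filled
(150,93): row=0b10010110, col=0b1011101, row AND col = 0b10100 = 20; 20 != 93 -> empty
(172,161): row=0b10101100, col=0b10100001, row AND col = 0b10100000 = 160; 160 != 161 -> empty
(27,0): row=0b11011, col=0b0, row AND col = 0b0 = 0; 0 == 0 -> filled
(96,-5): col outside [0, 96] -> not filled
(227,88): row=0b11100011, col=0b1011000, row AND col = 0b1000000 = 64; 64 != 88 -> empty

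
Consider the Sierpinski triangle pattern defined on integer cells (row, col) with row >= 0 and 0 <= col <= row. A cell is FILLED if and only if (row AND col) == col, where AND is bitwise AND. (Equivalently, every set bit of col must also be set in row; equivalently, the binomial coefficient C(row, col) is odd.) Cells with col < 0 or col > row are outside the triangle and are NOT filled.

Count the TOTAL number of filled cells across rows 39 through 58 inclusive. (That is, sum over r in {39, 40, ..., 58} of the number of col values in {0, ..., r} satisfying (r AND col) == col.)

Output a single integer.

r39=100111 pc4: +16 =16
r40=101000 pc2: +4 =20
r41=101001 pc3: +8 =28
r42=101010 pc3: +8 =36
r43=101011 pc4: +16 =52
r44=101100 pc3: +8 =60
r45=101101 pc4: +16 =76
r46=101110 pc4: +16 =92
r47=101111 pc5: +32 =124
r48=110000 pc2: +4 =128
r49=110001 pc3: +8 =136
r50=110010 pc3: +8 =144
r51=110011 pc4: +16 =160
r52=110100 pc3: +8 =168
r53=110101 pc4: +16 =184
r54=110110 pc4: +16 =200
r55=110111 pc5: +32 =232
r56=111000 pc3: +8 =240
r57=111001 pc4: +16 =256
r58=111010 pc4: +16 =272

Answer: 272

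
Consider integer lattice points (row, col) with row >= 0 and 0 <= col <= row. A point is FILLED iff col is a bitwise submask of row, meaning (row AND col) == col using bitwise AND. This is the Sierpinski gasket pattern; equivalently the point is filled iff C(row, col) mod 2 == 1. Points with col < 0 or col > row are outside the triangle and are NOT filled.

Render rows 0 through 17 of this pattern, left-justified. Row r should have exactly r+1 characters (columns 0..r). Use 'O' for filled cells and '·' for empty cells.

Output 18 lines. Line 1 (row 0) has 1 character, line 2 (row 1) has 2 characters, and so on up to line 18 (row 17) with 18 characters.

r0=0: O
r1=1: OO
r2=10: O·O
r3=11: OOOO
r4=100: O···O
r5=101: OO··OO
r6=110: O·O·O·O
r7=111: OOOOOOOO
r8=1000: O·······O
r9=1001: OO······OO
r10=1010: O·O·····O·O
r11=1011: OOOO····OOOO
r12=1100: O···O···O···O
r13=1101: OO··OO··OO··OO
r14=1110: O·O·O·O·O·O·O·O
r15=1111: OOOOOOOOOOOOOOOO
r16=10000: O···············O
r17=10001: OO··············OO

Answer: O
OO
O·O
OOOO
O···O
OO··OO
O·O·O·O
OOOOOOOO
O·······O
OO······OO
O·O·····O·O
OOOO····OOOO
O···O···O···O
OO··OO··OO··OO
O·O·O·O·O·O·O·O
OOOOOOOOOOOOOOOO
O···············O
OO··············OO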